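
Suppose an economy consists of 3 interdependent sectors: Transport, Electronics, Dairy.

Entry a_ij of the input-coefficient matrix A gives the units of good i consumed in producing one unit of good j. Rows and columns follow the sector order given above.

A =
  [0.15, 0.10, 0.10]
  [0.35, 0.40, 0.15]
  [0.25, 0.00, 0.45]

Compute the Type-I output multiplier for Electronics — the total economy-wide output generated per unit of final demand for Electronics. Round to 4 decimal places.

I − A =
  [   0.85    -0.10    -0.10]
  [  -0.35     0.60    -0.15]
  [  -0.25     0.00     0.55]
Cofactors of I−A, C_ij = (−1)^(i+j)·(minor ij) (rows/columns in the sector order above):
  C_11 = (0.60)(0.55) − (-0.15)(0.00) = 0.3300
  C_12 = −[(-0.35)(0.55) − (-0.15)(-0.25)] = 0.2300
  C_13 = (-0.35)(0.00) − (0.60)(-0.25) = 0.1500
  C_21 = −[(-0.10)(0.55) − (-0.10)(0.00)] = 0.0550
  C_22 = (0.85)(0.55) − (-0.10)(-0.25) = 0.4425
  C_23 = −[(0.85)(0.00) − (-0.10)(-0.25)] = 0.0250
  C_31 = (-0.10)(-0.15) − (-0.10)(0.60) = 0.0750
  C_32 = −[(0.85)(-0.15) − (-0.10)(-0.35)] = 0.1625
  C_33 = (0.85)(0.60) − (-0.10)(-0.35) = 0.4750
det(I−A) = Σ_j (I−A)_1j·C_1j = (0.85)(0.3300) + (-0.10)(0.2300) + (-0.10)(0.1500) = 0.2425
adj(I−A) = Cᵀ =
  [ 0.3300   0.0550   0.0750]
  [ 0.2300   0.4425   0.1625]
  [ 0.1500   0.0250   0.4750]
(I − A)⁻¹ = adj(I−A) / det(I−A) ≈
  [   1.36082     0.22680     0.30928]
  [   0.94845     1.82474     0.67010]
  [   0.61856     0.10309     1.95876]
The output multiplier for sector j is the column-j sum of the Leontief inverse (I − A)⁻¹ = adj(I−A) / det(I−A).
Column 2 of adj(I−A): (0.0550, 0.4425, 0.0250); det(I−A) = 0.2425.
m_2 = (0.0550 + 0.4425 + 0.0250) / 0.2425 = 0.5225 / 0.2425 ≈ 2.1546.

m_2 = 2.1546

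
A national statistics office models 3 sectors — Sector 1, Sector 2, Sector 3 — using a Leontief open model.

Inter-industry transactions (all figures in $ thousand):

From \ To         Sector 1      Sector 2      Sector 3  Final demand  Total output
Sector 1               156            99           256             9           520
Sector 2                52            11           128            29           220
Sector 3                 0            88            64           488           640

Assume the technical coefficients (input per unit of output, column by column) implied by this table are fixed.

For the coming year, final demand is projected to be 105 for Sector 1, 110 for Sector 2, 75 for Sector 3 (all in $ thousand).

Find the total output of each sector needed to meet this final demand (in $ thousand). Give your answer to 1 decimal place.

Technical coefficients a_ij = z_ij / X_j:
  a_11 = 156/520 = 0.30, a_21 = 52/520 = 0.10, a_31 = 0/520 = 0.00
  a_12 = 99/220 = 0.45, a_22 = 11/220 = 0.05, a_32 = 88/220 = 0.40
  a_13 = 256/640 = 0.40, a_23 = 128/640 = 0.20, a_33 = 64/640 = 0.10
I − A =
  [   0.70    -0.45    -0.40]
  [  -0.10     0.95    -0.20]
  [   0.00    -0.40     0.90]
Cofactors of I−A, C_ij = (−1)^(i+j)·(minor ij) (rows/columns in the sector order above):
  C_11 = (0.95)(0.90) − (-0.20)(-0.40) = 0.7750
  C_12 = −[(-0.10)(0.90) − (-0.20)(0.00)] = 0.0900
  C_13 = (-0.10)(-0.40) − (0.95)(0.00) = 0.0400
  C_21 = −[(-0.45)(0.90) − (-0.40)(-0.40)] = 0.5650
  C_22 = (0.70)(0.90) − (-0.40)(0.00) = 0.6300
  C_23 = −[(0.70)(-0.40) − (-0.45)(0.00)] = 0.2800
  C_31 = (-0.45)(-0.20) − (-0.40)(0.95) = 0.4700
  C_32 = −[(0.70)(-0.20) − (-0.40)(-0.10)] = 0.1800
  C_33 = (0.70)(0.95) − (-0.45)(-0.10) = 0.6200
det(I−A) = Σ_j (I−A)_1j·C_1j = (0.70)(0.7750) + (-0.45)(0.0900) + (-0.40)(0.0400) = 0.4860
adj(I−A) = Cᵀ =
  [ 0.7750   0.5650   0.4700]
  [ 0.0900   0.6300   0.1800]
  [ 0.0400   0.2800   0.6200]
(I − A)⁻¹ = adj(I−A) / det(I−A) ≈
  [   1.5947     1.1626     0.9671]
  [   0.1852     1.2963     0.3704]
  [   0.0823     0.5761     1.2757]
x = (I − A)⁻¹ d = adj(I−A)·d / det(I−A), with det(I−A) = 0.4860:
  x_1 = (0.7750·105 + 0.5650·110 + 0.4700·75) / 0.4860 = 178.775 / 0.4860 ≈ 367.8
  x_2 = (0.0900·105 + 0.6300·110 + 0.1800·75) / 0.4860 = 92.25 / 0.4860 ≈ 189.8
  x_3 = (0.0400·105 + 0.2800·110 + 0.6200·75) / 0.4860 = 81.50 / 0.4860 ≈ 167.7

x_1 = 367.8, x_2 = 189.8, x_3 = 167.7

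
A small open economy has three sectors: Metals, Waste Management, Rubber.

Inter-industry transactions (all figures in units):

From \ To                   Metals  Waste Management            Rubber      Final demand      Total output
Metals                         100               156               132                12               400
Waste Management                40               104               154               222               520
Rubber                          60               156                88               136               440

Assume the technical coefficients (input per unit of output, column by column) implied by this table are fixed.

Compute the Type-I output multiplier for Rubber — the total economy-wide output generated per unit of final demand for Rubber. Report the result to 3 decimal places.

Technical coefficients a_ij = z_ij / X_j:
  a_MM = 100/400 = 0.25, a_WM = 40/400 = 0.10, a_RM = 60/400 = 0.15
  a_MW = 156/520 = 0.30, a_WW = 104/520 = 0.20, a_RW = 156/520 = 0.30
  a_MR = 132/440 = 0.30, a_WR = 154/440 = 0.35, a_RR = 88/440 = 0.20
I − A =
  [   0.75    -0.30    -0.30]
  [  -0.10     0.80    -0.35]
  [  -0.15    -0.30     0.80]
Cofactors of I−A, C_ij = (−1)^(i+j)·(minor ij) (rows/columns in the sector order above):
  C_11 = (0.80)(0.80) − (-0.35)(-0.30) = 0.5350
  C_12 = −[(-0.10)(0.80) − (-0.35)(-0.15)] = 0.1325
  C_13 = (-0.10)(-0.30) − (0.80)(-0.15) = 0.1500
  C_21 = −[(-0.30)(0.80) − (-0.30)(-0.30)] = 0.3300
  C_22 = (0.75)(0.80) − (-0.30)(-0.15) = 0.5550
  C_23 = −[(0.75)(-0.30) − (-0.30)(-0.15)] = 0.2700
  C_31 = (-0.30)(-0.35) − (-0.30)(0.80) = 0.3450
  C_32 = −[(0.75)(-0.35) − (-0.30)(-0.10)] = 0.2925
  C_33 = (0.75)(0.80) − (-0.30)(-0.10) = 0.5700
det(I−A) = Σ_j (I−A)_1j·C_1j = (0.75)(0.5350) + (-0.30)(0.1325) + (-0.30)(0.1500) = 0.3165
adj(I−A) = Cᵀ =
  [ 0.5350   0.3300   0.3450]
  [ 0.1325   0.5550   0.2925]
  [ 0.1500   0.2700   0.5700]
(I − A)⁻¹ = adj(I−A) / det(I−A) ≈
  [   1.6904     1.0427     1.0900]
  [   0.4186     1.7536     0.9242]
  [   0.4739     0.8531     1.8009]
The output multiplier for sector j is the column-j sum of the Leontief inverse (I − A)⁻¹ = adj(I−A) / det(I−A).
Column R of adj(I−A): (0.3450, 0.2925, 0.5700); det(I−A) = 0.3165.
m_R = (0.3450 + 0.2925 + 0.5700) / 0.3165 = 1.2075 / 0.3165 ≈ 3.815.

m_R = 3.815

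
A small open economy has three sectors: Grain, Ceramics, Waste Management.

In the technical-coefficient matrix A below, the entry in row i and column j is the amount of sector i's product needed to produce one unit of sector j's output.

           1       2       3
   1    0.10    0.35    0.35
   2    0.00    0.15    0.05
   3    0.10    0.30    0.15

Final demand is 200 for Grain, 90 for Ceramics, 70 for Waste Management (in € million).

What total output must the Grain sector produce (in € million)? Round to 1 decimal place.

x_1 = 330.1

I − A =
  [   0.90    -0.35    -0.35]
  [   0.00     0.85    -0.05]
  [  -0.10    -0.30     0.85]
Cofactors of I−A, C_ij = (−1)^(i+j)·(minor ij) (rows/columns in the sector order above):
  C_11 = (0.85)(0.85) − (-0.05)(-0.30) = 0.7075
  C_12 = −[(0.00)(0.85) − (-0.05)(-0.10)] = 0.0050
  C_13 = (0.00)(-0.30) − (0.85)(-0.10) = 0.0850
  C_21 = −[(-0.35)(0.85) − (-0.35)(-0.30)] = 0.4025
  C_22 = (0.90)(0.85) − (-0.35)(-0.10) = 0.7300
  C_23 = −[(0.90)(-0.30) − (-0.35)(-0.10)] = 0.3050
  C_31 = (-0.35)(-0.05) − (-0.35)(0.85) = 0.3150
  C_32 = −[(0.90)(-0.05) − (-0.35)(0.00)] = 0.0450
  C_33 = (0.90)(0.85) − (-0.35)(0.00) = 0.7650
det(I−A) = Σ_j (I−A)_1j·C_1j = (0.90)(0.7075) + (-0.35)(0.0050) + (-0.35)(0.0850) = 0.60525
adj(I−A) = Cᵀ =
  [ 0.7075   0.4025   0.3150]
  [ 0.0050   0.7300   0.0450]
  [ 0.0850   0.3050   0.7650]
(I − A)⁻¹ = adj(I−A) / det(I−A) ≈
  [   1.1689     0.6650     0.5204]
  [   0.0083     1.2061     0.0743]
  [   0.1404     0.5039     1.2639]
x = (I − A)⁻¹ d = adj(I−A)·d / det(I−A), with det(I−A) = 0.60525:
  x_1 = (0.7075·200 + 0.4025·90 + 0.3150·70) / 0.60525 = 199.775 / 0.60525 ≈ 330.1
  x_2 = (0.0050·200 + 0.7300·90 + 0.0450·70) / 0.60525 = 69.85 / 0.60525 ≈ 115.4
  x_3 = (0.0850·200 + 0.3050·90 + 0.7650·70) / 0.60525 = 98.00 / 0.60525 ≈ 161.9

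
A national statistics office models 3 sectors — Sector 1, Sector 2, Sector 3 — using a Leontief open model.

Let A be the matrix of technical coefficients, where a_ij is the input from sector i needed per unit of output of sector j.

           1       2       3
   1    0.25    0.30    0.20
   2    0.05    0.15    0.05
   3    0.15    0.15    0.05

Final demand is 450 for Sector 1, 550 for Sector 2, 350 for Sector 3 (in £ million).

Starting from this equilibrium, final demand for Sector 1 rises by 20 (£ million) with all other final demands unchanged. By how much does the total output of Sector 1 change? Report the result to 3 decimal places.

Δx_1 = 28.751

I − A =
  [   0.75    -0.30    -0.20]
  [  -0.05     0.85    -0.05]
  [  -0.15    -0.15     0.95]
Cofactors of I−A, C_ij = (−1)^(i+j)·(minor ij) (rows/columns in the sector order above):
  C_11 = (0.85)(0.95) − (-0.05)(-0.15) = 0.8000
  C_12 = −[(-0.05)(0.95) − (-0.05)(-0.15)] = 0.0550
  C_13 = (-0.05)(-0.15) − (0.85)(-0.15) = 0.1350
  C_21 = −[(-0.30)(0.95) − (-0.20)(-0.15)] = 0.3150
  C_22 = (0.75)(0.95) − (-0.20)(-0.15) = 0.6825
  C_23 = −[(0.75)(-0.15) − (-0.30)(-0.15)] = 0.1575
  C_31 = (-0.30)(-0.05) − (-0.20)(0.85) = 0.1850
  C_32 = −[(0.75)(-0.05) − (-0.20)(-0.05)] = 0.0475
  C_33 = (0.75)(0.85) − (-0.30)(-0.05) = 0.6225
det(I−A) = Σ_j (I−A)_1j·C_1j = (0.75)(0.8000) + (-0.30)(0.0550) + (-0.20)(0.1350) = 0.5565
adj(I−A) = Cᵀ =
  [ 0.8000   0.3150   0.1850]
  [ 0.0550   0.6825   0.0475]
  [ 0.1350   0.1575   0.6225]
(I − A)⁻¹ = adj(I−A) / det(I−A) ≈
  [   1.4376     0.5660     0.3324]
  [   0.0988     1.2264     0.0854]
  [   0.2426     0.2830     1.1186]
Δx = (I − A)⁻¹ Δd with Δd having +20 in the Sector 1 component and 0 elsewhere.
So Δx_1 = L_11 · (+20), where L_11 = adj(I−A)_11 / det(I−A) = 0.8000 / 0.5565.
Δx_1 = 0.8000 × (+20) / 0.5565 = 16.00 / 0.5565 ≈ 28.751.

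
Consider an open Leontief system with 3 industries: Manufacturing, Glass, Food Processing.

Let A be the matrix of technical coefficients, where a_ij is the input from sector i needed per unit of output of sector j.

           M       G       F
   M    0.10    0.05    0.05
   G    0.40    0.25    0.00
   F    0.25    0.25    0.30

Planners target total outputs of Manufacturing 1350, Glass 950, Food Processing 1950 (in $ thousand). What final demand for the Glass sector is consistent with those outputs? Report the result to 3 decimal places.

d_G = 172.500

I − A =
  [   0.90    -0.05    -0.05]
  [  -0.40     0.75     0.00]
  [  -0.25    -0.25     0.70]
d = (I − A) x:
  d_M = (+0.90)·1350 + (-0.05)·950 + (-0.05)·1950 = 1070.000
  d_G = (-0.40)·1350 + (+0.75)·950 + (+0.00)·1950 = 172.500
  d_F = (-0.25)·1350 + (-0.25)·950 + (+0.70)·1950 = 790.000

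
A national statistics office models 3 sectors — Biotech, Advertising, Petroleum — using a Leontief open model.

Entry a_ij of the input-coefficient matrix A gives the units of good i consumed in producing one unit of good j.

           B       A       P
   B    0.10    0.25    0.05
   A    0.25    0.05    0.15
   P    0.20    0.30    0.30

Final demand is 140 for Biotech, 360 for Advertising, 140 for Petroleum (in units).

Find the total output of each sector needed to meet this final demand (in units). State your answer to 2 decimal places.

x_B = 338.60, x_A = 552.28, x_P = 533.43

I − A =
  [   0.90    -0.25    -0.05]
  [  -0.25     0.95    -0.15]
  [  -0.20    -0.30     0.70]
Cofactors of I−A, C_ij = (−1)^(i+j)·(minor ij) (rows/columns in the sector order above):
  C_11 = (0.95)(0.70) − (-0.15)(-0.30) = 0.6200
  C_12 = −[(-0.25)(0.70) − (-0.15)(-0.20)] = 0.2050
  C_13 = (-0.25)(-0.30) − (0.95)(-0.20) = 0.2650
  C_21 = −[(-0.25)(0.70) − (-0.05)(-0.30)] = 0.1900
  C_22 = (0.90)(0.70) − (-0.05)(-0.20) = 0.6200
  C_23 = −[(0.90)(-0.30) − (-0.25)(-0.20)] = 0.3200
  C_31 = (-0.25)(-0.15) − (-0.05)(0.95) = 0.0850
  C_32 = −[(0.90)(-0.15) − (-0.05)(-0.25)] = 0.1475
  C_33 = (0.90)(0.95) − (-0.25)(-0.25) = 0.7925
det(I−A) = Σ_j (I−A)_1j·C_1j = (0.90)(0.6200) + (-0.25)(0.2050) + (-0.05)(0.2650) = 0.4935
adj(I−A) = Cᵀ =
  [ 0.6200   0.1900   0.0850]
  [ 0.2050   0.6200   0.1475]
  [ 0.2650   0.3200   0.7925]
(I − A)⁻¹ = adj(I−A) / det(I−A) ≈
  [   1.2563     0.3850     0.1722]
  [   0.4154     1.2563     0.2989]
  [   0.5370     0.6484     1.6059]
x = (I − A)⁻¹ d = adj(I−A)·d / det(I−A), with det(I−A) = 0.4935:
  x_B = (0.6200·140 + 0.1900·360 + 0.0850·140) / 0.4935 = 167.10 / 0.4935 ≈ 338.60
  x_A = (0.2050·140 + 0.6200·360 + 0.1475·140) / 0.4935 = 272.55 / 0.4935 ≈ 552.28
  x_P = (0.2650·140 + 0.3200·360 + 0.7925·140) / 0.4935 = 263.25 / 0.4935 ≈ 533.43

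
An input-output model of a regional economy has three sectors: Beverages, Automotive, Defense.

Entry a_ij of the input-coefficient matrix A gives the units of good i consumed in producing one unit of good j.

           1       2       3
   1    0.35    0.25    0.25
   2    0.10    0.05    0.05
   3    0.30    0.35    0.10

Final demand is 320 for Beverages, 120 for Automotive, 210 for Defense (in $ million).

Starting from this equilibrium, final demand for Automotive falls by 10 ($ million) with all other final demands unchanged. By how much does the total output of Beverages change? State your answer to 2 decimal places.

I − A =
  [   0.65    -0.25    -0.25]
  [  -0.10     0.95    -0.05]
  [  -0.30    -0.35     0.90]
Cofactors of I−A, C_ij = (−1)^(i+j)·(minor ij) (rows/columns in the sector order above):
  C_11 = (0.95)(0.90) − (-0.05)(-0.35) = 0.8375
  C_12 = −[(-0.10)(0.90) − (-0.05)(-0.30)] = 0.1050
  C_13 = (-0.10)(-0.35) − (0.95)(-0.30) = 0.3200
  C_21 = −[(-0.25)(0.90) − (-0.25)(-0.35)] = 0.3125
  C_22 = (0.65)(0.90) − (-0.25)(-0.30) = 0.5100
  C_23 = −[(0.65)(-0.35) − (-0.25)(-0.30)] = 0.3025
  C_31 = (-0.25)(-0.05) − (-0.25)(0.95) = 0.2500
  C_32 = −[(0.65)(-0.05) − (-0.25)(-0.10)] = 0.0575
  C_33 = (0.65)(0.95) − (-0.25)(-0.10) = 0.5925
det(I−A) = Σ_j (I−A)_1j·C_1j = (0.65)(0.8375) + (-0.25)(0.1050) + (-0.25)(0.3200) = 0.438125
adj(I−A) = Cᵀ =
  [ 0.8375   0.3125   0.2500]
  [ 0.1050   0.5100   0.0575]
  [ 0.3200   0.3025   0.5925]
(I − A)⁻¹ = adj(I−A) / det(I−A) ≈
  [   1.9116     0.7133     0.5706]
  [   0.2397     1.1641     0.1312]
  [   0.7304     0.6904     1.3524]
Δx = (I − A)⁻¹ Δd with Δd having -10 in the Automotive component and 0 elsewhere.
So Δx_1 = L_12 · (-10), where L_12 = adj(I−A)_12 / det(I−A) = 0.3125 / 0.438125.
Δx_1 = 0.3125 × (-10) / 0.438125 = -3.125 / 0.438125 ≈ -7.13.

Δx_1 = -7.13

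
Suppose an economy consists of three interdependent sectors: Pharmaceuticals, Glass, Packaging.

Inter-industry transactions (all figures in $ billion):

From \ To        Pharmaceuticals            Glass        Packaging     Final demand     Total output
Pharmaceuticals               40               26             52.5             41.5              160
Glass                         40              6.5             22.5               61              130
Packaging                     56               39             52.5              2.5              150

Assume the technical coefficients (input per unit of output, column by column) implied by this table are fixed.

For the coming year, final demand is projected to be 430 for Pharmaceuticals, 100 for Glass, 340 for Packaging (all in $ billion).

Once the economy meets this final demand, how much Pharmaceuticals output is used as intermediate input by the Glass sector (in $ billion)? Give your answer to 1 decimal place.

z_12 = 161.6

Technical coefficients a_ij = z_ij / X_j:
  a_11 = 40/160 = 0.25, a_21 = 40/160 = 0.25, a_31 = 56/160 = 0.35
  a_12 = 26/130 = 0.20, a_22 = 6.5/130 = 0.05, a_32 = 39/130 = 0.30
  a_13 = 52.5/150 = 0.35, a_23 = 22.5/150 = 0.15, a_33 = 52.5/150 = 0.35
I − A =
  [   0.75    -0.20    -0.35]
  [  -0.25     0.95    -0.15]
  [  -0.35    -0.30     0.65]
Cofactors of I−A, C_ij = (−1)^(i+j)·(minor ij) (rows/columns in the sector order above):
  C_11 = (0.95)(0.65) − (-0.15)(-0.30) = 0.5725
  C_12 = −[(-0.25)(0.65) − (-0.15)(-0.35)] = 0.2150
  C_13 = (-0.25)(-0.30) − (0.95)(-0.35) = 0.4075
  C_21 = −[(-0.20)(0.65) − (-0.35)(-0.30)] = 0.2350
  C_22 = (0.75)(0.65) − (-0.35)(-0.35) = 0.3650
  C_23 = −[(0.75)(-0.30) − (-0.20)(-0.35)] = 0.2950
  C_31 = (-0.20)(-0.15) − (-0.35)(0.95) = 0.3625
  C_32 = −[(0.75)(-0.15) − (-0.35)(-0.25)] = 0.2000
  C_33 = (0.75)(0.95) − (-0.20)(-0.25) = 0.6625
det(I−A) = Σ_j (I−A)_1j·C_1j = (0.75)(0.5725) + (-0.20)(0.2150) + (-0.35)(0.4075) = 0.24375
adj(I−A) = Cᵀ =
  [ 0.5725   0.2350   0.3625]
  [ 0.2150   0.3650   0.2000]
  [ 0.4075   0.2950   0.6625]
(I − A)⁻¹ = adj(I−A) / det(I−A) ≈
  [   2.3487     0.9641     1.4872]
  [   0.8821     1.4974     0.8205]
  [   1.6718     1.2103     2.7179]
First solve x = (I − A)⁻¹ d = adj(I−A)·d / det(I−A); in particular x_2 = (0.2150·430 + 0.3650·100 + 0.2000·340) / 0.24375 = 196.95 / 0.24375 = 808.000.
Intermediate flow from 1 to 2: z_12 = a_12 · x_2 = 0.20 × 196.95 / 0.24375 = 39.39 / 0.24375 = 161.6.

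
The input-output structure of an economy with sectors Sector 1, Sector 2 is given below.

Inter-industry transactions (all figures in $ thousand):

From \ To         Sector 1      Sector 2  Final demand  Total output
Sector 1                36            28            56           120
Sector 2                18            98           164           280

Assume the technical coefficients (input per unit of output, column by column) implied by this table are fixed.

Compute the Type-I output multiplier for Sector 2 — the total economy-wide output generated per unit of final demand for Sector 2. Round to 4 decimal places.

Technical coefficients a_ij = z_ij / X_j:
  a_11 = 36/120 = 0.30, a_21 = 18/120 = 0.15
  a_12 = 28/280 = 0.10, a_22 = 98/280 = 0.35
I − A =
  [   0.70    -0.10]
  [  -0.15     0.65]
det(I−A) = (0.70)(0.65) − (-0.10)(-0.15) = 0.4400
adj(I−A) = [[0.65, 0.10], [0.15, 0.70]]
(I − A)⁻¹ = adj(I−A) / det(I−A) ≈
  [   1.47727     0.22727]
  [   0.34091     1.59091]
The output multiplier for sector j is the column-j sum of the Leontief inverse (I − A)⁻¹ = adj(I−A) / det(I−A).
Column 2 of adj(I−A): (0.10, 0.70); det(I−A) = 0.4400.
m_2 = (0.10 + 0.70) / 0.4400 = 0.80 / 0.4400 ≈ 1.8182.

m_2 = 1.8182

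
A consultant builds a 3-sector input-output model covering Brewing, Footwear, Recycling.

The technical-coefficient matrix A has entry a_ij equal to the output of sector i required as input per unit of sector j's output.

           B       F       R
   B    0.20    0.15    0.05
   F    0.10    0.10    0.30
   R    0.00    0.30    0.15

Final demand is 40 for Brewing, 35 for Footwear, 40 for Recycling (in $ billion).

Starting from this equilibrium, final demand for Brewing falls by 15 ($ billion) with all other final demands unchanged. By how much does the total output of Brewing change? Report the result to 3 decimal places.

Δx_B = -19.258

I − A =
  [   0.80    -0.15    -0.05]
  [  -0.10     0.90    -0.30]
  [   0.00    -0.30     0.85]
Cofactors of I−A, C_ij = (−1)^(i+j)·(minor ij) (rows/columns in the sector order above):
  C_11 = (0.90)(0.85) − (-0.30)(-0.30) = 0.6750
  C_12 = −[(-0.10)(0.85) − (-0.30)(0.00)] = 0.0850
  C_13 = (-0.10)(-0.30) − (0.90)(0.00) = 0.0300
  C_21 = −[(-0.15)(0.85) − (-0.05)(-0.30)] = 0.1425
  C_22 = (0.80)(0.85) − (-0.05)(0.00) = 0.6800
  C_23 = −[(0.80)(-0.30) − (-0.15)(0.00)] = 0.2400
  C_31 = (-0.15)(-0.30) − (-0.05)(0.90) = 0.0900
  C_32 = −[(0.80)(-0.30) − (-0.05)(-0.10)] = 0.2450
  C_33 = (0.80)(0.90) − (-0.15)(-0.10) = 0.7050
det(I−A) = Σ_j (I−A)_1j·C_1j = (0.80)(0.6750) + (-0.15)(0.0850) + (-0.05)(0.0300) = 0.52575
adj(I−A) = Cᵀ =
  [ 0.6750   0.1425   0.0900]
  [ 0.0850   0.6800   0.2450]
  [ 0.0300   0.2400   0.7050]
(I − A)⁻¹ = adj(I−A) / det(I−A) ≈
  [   1.2839     0.2710     0.1712]
  [   0.1617     1.2934     0.4660]
  [   0.0571     0.4565     1.3409]
Δx = (I − A)⁻¹ Δd with Δd having -15 in the Brewing component and 0 elsewhere.
So Δx_B = L_BB · (-15), where L_BB = adj(I−A)_BB / det(I−A) = 0.6750 / 0.52575.
Δx_B = 0.6750 × (-15) / 0.52575 = -10.125 / 0.52575 ≈ -19.258.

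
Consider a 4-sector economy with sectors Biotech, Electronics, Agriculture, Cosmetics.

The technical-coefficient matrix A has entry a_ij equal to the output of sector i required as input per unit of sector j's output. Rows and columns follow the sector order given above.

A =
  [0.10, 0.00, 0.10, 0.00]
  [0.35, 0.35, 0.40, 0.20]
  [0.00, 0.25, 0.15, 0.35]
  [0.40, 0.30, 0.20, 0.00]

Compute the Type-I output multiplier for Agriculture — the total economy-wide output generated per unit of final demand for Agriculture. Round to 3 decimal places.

I − A =
  [   0.90     0.00    -0.10     0.00]
  [  -0.35     0.65    -0.40    -0.20]
  [   0.00    -0.25     0.85    -0.35]
  [  -0.40    -0.30    -0.20     1.00]
Compute the cofactors C_ij = (−1)^(i+j)·(3×3 minor ij) of I−A; the adjugate is their transpose:
adj(I−A) = Cᵀ =
  [ 0.30400   0.03550   0.05900   0.02775]
  [ 0.39700   0.68800   0.43900   0.29125]
  [ 0.23525   0.31950   0.53100   0.24975]
  [ 0.28775   0.28450   0.26150   0.39850]
det(I−A) = Σ_j (I−A)_1j·C_1j = (0.90)(0.30400) + (0.00)(0.39700) + (-0.10)(0.23525) + (0.00)(0.28775) = 0.250075
(I − A)⁻¹ = adj(I−A) / det(I−A) ≈
  [   1.2156     0.1420     0.2359     0.1110]
  [   1.5875     2.7512     1.7555     1.1647]
  [   0.9407     1.2776     2.1234     0.9987]
  [   1.1507     1.1377     1.0457     1.5935]
The output multiplier for sector j is the column-j sum of the Leontief inverse (I − A)⁻¹ = adj(I−A) / det(I−A).
Column 3 of adj(I−A): (0.05900, 0.43900, 0.53100, 0.26150); det(I−A) = 0.250075.
m_3 = (0.05900 + 0.43900 + 0.53100 + 0.26150) / 0.250075 = 1.2905 / 0.250075 ≈ 5.160.

m_3 = 5.160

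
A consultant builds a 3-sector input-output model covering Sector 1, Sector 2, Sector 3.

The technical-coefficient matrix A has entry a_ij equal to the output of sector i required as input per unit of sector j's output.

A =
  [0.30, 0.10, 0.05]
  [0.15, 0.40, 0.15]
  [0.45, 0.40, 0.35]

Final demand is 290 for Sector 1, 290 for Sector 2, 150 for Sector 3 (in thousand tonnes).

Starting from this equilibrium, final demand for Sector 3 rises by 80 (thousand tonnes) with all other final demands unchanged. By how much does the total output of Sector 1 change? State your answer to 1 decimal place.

Δx_1 = 18.2

I − A =
  [   0.70    -0.10    -0.05]
  [  -0.15     0.60    -0.15]
  [  -0.45    -0.40     0.65]
Cofactors of I−A, C_ij = (−1)^(i+j)·(minor ij) (rows/columns in the sector order above):
  C_11 = (0.60)(0.65) − (-0.15)(-0.40) = 0.3300
  C_12 = −[(-0.15)(0.65) − (-0.15)(-0.45)] = 0.1650
  C_13 = (-0.15)(-0.40) − (0.60)(-0.45) = 0.3300
  C_21 = −[(-0.10)(0.65) − (-0.05)(-0.40)] = 0.0850
  C_22 = (0.70)(0.65) − (-0.05)(-0.45) = 0.4325
  C_23 = −[(0.70)(-0.40) − (-0.10)(-0.45)] = 0.3250
  C_31 = (-0.10)(-0.15) − (-0.05)(0.60) = 0.0450
  C_32 = −[(0.70)(-0.15) − (-0.05)(-0.15)] = 0.1125
  C_33 = (0.70)(0.60) − (-0.10)(-0.15) = 0.4050
det(I−A) = Σ_j (I−A)_1j·C_1j = (0.70)(0.3300) + (-0.10)(0.1650) + (-0.05)(0.3300) = 0.1980
adj(I−A) = Cᵀ =
  [ 0.3300   0.0850   0.0450]
  [ 0.1650   0.4325   0.1125]
  [ 0.3300   0.3250   0.4050]
(I − A)⁻¹ = adj(I−A) / det(I−A) ≈
  [   1.6667     0.4293     0.2273]
  [   0.8333     2.1843     0.5682]
  [   1.6667     1.6414     2.0455]
Δx = (I − A)⁻¹ Δd with Δd having +80 in the Sector 3 component and 0 elsewhere.
So Δx_1 = L_13 · (+80), where L_13 = adj(I−A)_13 / det(I−A) = 0.0450 / 0.1980.
Δx_1 = 0.0450 × (+80) / 0.1980 = 3.60 / 0.1980 ≈ 18.2.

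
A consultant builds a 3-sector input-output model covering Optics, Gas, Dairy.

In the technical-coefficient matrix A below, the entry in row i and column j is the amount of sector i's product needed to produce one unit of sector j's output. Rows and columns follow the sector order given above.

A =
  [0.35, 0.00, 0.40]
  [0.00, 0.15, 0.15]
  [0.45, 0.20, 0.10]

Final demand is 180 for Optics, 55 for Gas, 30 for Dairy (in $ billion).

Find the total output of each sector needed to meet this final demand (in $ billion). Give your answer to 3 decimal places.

x_1 = 452.348, x_2 = 115.012, x_3 = 285.065

I − A =
  [   0.65     0.00    -0.40]
  [   0.00     0.85    -0.15]
  [  -0.45    -0.20     0.90]
Cofactors of I−A, C_ij = (−1)^(i+j)·(minor ij) (rows/columns in the sector order above):
  C_11 = (0.85)(0.90) − (-0.15)(-0.20) = 0.7350
  C_12 = −[(0.00)(0.90) − (-0.15)(-0.45)] = 0.0675
  C_13 = (0.00)(-0.20) − (0.85)(-0.45) = 0.3825
  C_21 = −[(0.00)(0.90) − (-0.40)(-0.20)] = 0.0800
  C_22 = (0.65)(0.90) − (-0.40)(-0.45) = 0.4050
  C_23 = −[(0.65)(-0.20) − (0.00)(-0.45)] = 0.1300
  C_31 = (0.00)(-0.15) − (-0.40)(0.85) = 0.3400
  C_32 = −[(0.65)(-0.15) − (-0.40)(0.00)] = 0.0975
  C_33 = (0.65)(0.85) − (0.00)(0.00) = 0.5525
det(I−A) = Σ_j (I−A)_1j·C_1j = (0.65)(0.7350) + (0.00)(0.0675) + (-0.40)(0.3825) = 0.32475
adj(I−A) = Cᵀ =
  [ 0.7350   0.0800   0.3400]
  [ 0.0675   0.4050   0.0975]
  [ 0.3825   0.1300   0.5525]
(I − A)⁻¹ = adj(I−A) / det(I−A) ≈
  [   2.2633     0.2463     1.0470]
  [   0.2079     1.2471     0.3002]
  [   1.1778     0.4003     1.7013]
x = (I − A)⁻¹ d = adj(I−A)·d / det(I−A), with det(I−A) = 0.32475:
  x_1 = (0.7350·180 + 0.0800·55 + 0.3400·30) / 0.32475 = 146.90 / 0.32475 ≈ 452.348
  x_2 = (0.0675·180 + 0.4050·55 + 0.0975·30) / 0.32475 = 37.35 / 0.32475 ≈ 115.012
  x_3 = (0.3825·180 + 0.1300·55 + 0.5525·30) / 0.32475 = 92.575 / 0.32475 ≈ 285.065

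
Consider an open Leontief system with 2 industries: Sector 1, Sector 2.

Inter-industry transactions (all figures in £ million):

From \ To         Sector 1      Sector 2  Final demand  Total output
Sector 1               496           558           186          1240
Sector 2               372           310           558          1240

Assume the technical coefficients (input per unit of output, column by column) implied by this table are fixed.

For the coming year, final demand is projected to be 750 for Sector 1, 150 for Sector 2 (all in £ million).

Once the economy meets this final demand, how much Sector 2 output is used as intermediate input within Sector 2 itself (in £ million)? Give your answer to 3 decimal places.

Technical coefficients a_ij = z_ij / X_j:
  a_11 = 496/1240 = 0.40, a_21 = 372/1240 = 0.30
  a_12 = 558/1240 = 0.45, a_22 = 310/1240 = 0.25
I − A =
  [   0.60    -0.45]
  [  -0.30     0.75]
det(I−A) = (0.60)(0.75) − (-0.45)(-0.30) = 0.3150
adj(I−A) = [[0.75, 0.45], [0.30, 0.60]]
(I − A)⁻¹ = adj(I−A) / det(I−A) ≈
  [   2.3810     1.4286]
  [   0.9524     1.9048]
First solve x = (I − A)⁻¹ d = adj(I−A)·d / det(I−A); in particular x_2 = (0.30·750 + 0.60·150) / 0.3150 = 315.00 / 0.3150 = 1000.00000.
Intermediate flow from 2 to 2: z_22 = a_22 · x_2 = 0.25 × 315.00 / 0.3150 = 78.75 / 0.3150 = 250.000.

z_22 = 250.000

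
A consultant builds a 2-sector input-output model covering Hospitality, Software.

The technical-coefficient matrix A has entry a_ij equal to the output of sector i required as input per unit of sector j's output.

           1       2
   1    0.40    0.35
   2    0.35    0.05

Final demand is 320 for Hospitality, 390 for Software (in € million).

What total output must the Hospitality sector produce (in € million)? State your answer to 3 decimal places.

I − A =
  [   0.60    -0.35]
  [  -0.35     0.95]
det(I−A) = (0.60)(0.95) − (-0.35)(-0.35) = 0.4475
adj(I−A) = [[0.95, 0.35], [0.35, 0.60]]
(I − A)⁻¹ = adj(I−A) / det(I−A) ≈
  [   2.1229     0.7821]
  [   0.7821     1.3408]
x = (I − A)⁻¹ d = adj(I−A)·d / det(I−A), with det(I−A) = 0.4475:
  x_1 = (0.95·320 + 0.35·390) / 0.4475 = 440.50 / 0.4475 ≈ 984.358
  x_2 = (0.35·320 + 0.60·390) / 0.4475 = 346.00 / 0.4475 ≈ 773.184

x_1 = 984.358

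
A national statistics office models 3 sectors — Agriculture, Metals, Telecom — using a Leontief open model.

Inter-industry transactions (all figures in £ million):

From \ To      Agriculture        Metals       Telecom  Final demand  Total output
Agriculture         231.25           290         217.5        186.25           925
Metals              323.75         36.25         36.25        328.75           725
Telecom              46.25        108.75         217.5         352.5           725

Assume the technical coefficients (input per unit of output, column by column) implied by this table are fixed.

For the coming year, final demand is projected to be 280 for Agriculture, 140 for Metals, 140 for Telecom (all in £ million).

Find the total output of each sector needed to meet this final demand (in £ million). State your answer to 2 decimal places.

x_1 = 747.82, x_2 = 441.19, x_3 = 347.96

Technical coefficients a_ij = z_ij / X_j:
  a_11 = 231.25/925 = 0.25, a_21 = 323.75/925 = 0.35, a_31 = 46.25/925 = 0.05
  a_12 = 290/725 = 0.40, a_22 = 36.25/725 = 0.05, a_32 = 108.75/725 = 0.15
  a_13 = 217.5/725 = 0.30, a_23 = 36.25/725 = 0.05, a_33 = 217.5/725 = 0.30
I − A =
  [   0.75    -0.40    -0.30]
  [  -0.35     0.95    -0.05]
  [  -0.05    -0.15     0.70]
Cofactors of I−A, C_ij = (−1)^(i+j)·(minor ij) (rows/columns in the sector order above):
  C_11 = (0.95)(0.70) − (-0.05)(-0.15) = 0.6575
  C_12 = −[(-0.35)(0.70) − (-0.05)(-0.05)] = 0.2475
  C_13 = (-0.35)(-0.15) − (0.95)(-0.05) = 0.1000
  C_21 = −[(-0.40)(0.70) − (-0.30)(-0.15)] = 0.3250
  C_22 = (0.75)(0.70) − (-0.30)(-0.05) = 0.5100
  C_23 = −[(0.75)(-0.15) − (-0.40)(-0.05)] = 0.1325
  C_31 = (-0.40)(-0.05) − (-0.30)(0.95) = 0.3050
  C_32 = −[(0.75)(-0.05) − (-0.30)(-0.35)] = 0.1425
  C_33 = (0.75)(0.95) − (-0.40)(-0.35) = 0.5725
det(I−A) = Σ_j (I−A)_1j·C_1j = (0.75)(0.6575) + (-0.40)(0.2475) + (-0.30)(0.1000) = 0.364125
adj(I−A) = Cᵀ =
  [ 0.6575   0.3250   0.3050]
  [ 0.2475   0.5100   0.1425]
  [ 0.1000   0.1325   0.5725]
(I − A)⁻¹ = adj(I−A) / det(I−A) ≈
  [   1.8057     0.8926     0.8376]
  [   0.6797     1.4006     0.3913]
  [   0.2746     0.3639     1.5723]
x = (I − A)⁻¹ d = adj(I−A)·d / det(I−A), with det(I−A) = 0.364125:
  x_1 = (0.6575·280 + 0.3250·140 + 0.3050·140) / 0.364125 = 272.30 / 0.364125 ≈ 747.82
  x_2 = (0.2475·280 + 0.5100·140 + 0.1425·140) / 0.364125 = 160.65 / 0.364125 ≈ 441.19
  x_3 = (0.1000·280 + 0.1325·140 + 0.5725·140) / 0.364125 = 126.70 / 0.364125 ≈ 347.96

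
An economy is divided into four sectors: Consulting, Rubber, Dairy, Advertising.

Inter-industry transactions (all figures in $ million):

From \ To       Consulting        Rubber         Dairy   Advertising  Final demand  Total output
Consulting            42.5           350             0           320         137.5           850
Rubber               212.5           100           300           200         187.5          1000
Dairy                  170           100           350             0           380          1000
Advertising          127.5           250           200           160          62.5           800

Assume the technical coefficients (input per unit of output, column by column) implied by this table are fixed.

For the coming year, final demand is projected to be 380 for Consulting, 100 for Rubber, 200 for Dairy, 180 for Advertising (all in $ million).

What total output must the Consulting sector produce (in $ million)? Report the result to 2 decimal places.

x_1 = 1153.35

Technical coefficients a_ij = z_ij / X_j:
  a_11 = 42.5/850 = 0.05, a_21 = 212.5/850 = 0.25, a_31 = 170/850 = 0.20, a_41 = 127.5/850 = 0.15
  a_12 = 350/1000 = 0.35, a_22 = 100/1000 = 0.10, a_32 = 100/1000 = 0.10, a_42 = 250/1000 = 0.25
  a_13 = 0/1000 = 0.00, a_23 = 300/1000 = 0.30, a_33 = 350/1000 = 0.35, a_43 = 200/1000 = 0.20
  a_14 = 320/800 = 0.40, a_24 = 200/800 = 0.25, a_34 = 0/800 = 0.00, a_44 = 160/800 = 0.20
I − A =
  [   0.95    -0.35     0.00    -0.40]
  [  -0.25     0.90    -0.30    -0.25]
  [  -0.20    -0.10     0.65     0.00]
  [  -0.15    -0.25    -0.20     0.80]
Compute the cofactors C_ij = (−1)^(i+j)·(3×3 minor ij) of I−A; the adjugate is their transpose:
adj(I−A) = Cᵀ =
  [ 0.398375   0.255000   0.203500   0.278875]
  [ 0.212375   0.439000   0.277500   0.243375]
  [ 0.155250   0.146000   0.462500   0.123250]
  [ 0.179875   0.221500   0.240500   0.449375]
det(I−A) = Σ_j (I−A)_1j·C_1j = (0.95)(0.398375) + (-0.35)(0.212375) + (0.00)(0.155250) + (-0.40)(0.179875) = 0.232175
(I − A)⁻¹ = adj(I−A) / det(I−A) ≈
  [   1.7158     1.0983     0.8765     1.2011]
  [   0.9147     1.8908     1.1952     1.0482]
  [   0.6687     0.6288     1.9920     0.5308]
  [   0.7747     0.9540     1.0359     1.9355]
x = (I − A)⁻¹ d = adj(I−A)·d / det(I−A), with det(I−A) = 0.232175:
  x_1 = (0.398375·380 + 0.255000·100 + 0.203500·200 + 0.278875·180) / 0.232175 = 267.78 / 0.232175 ≈ 1153.35
  x_2 = (0.212375·380 + 0.439000·100 + 0.277500·200 + 0.243375·180) / 0.232175 = 223.91 / 0.232175 ≈ 964.40
  x_3 = (0.155250·380 + 0.146000·100 + 0.462500·200 + 0.123250·180) / 0.232175 = 188.28 / 0.232175 ≈ 810.94
  x_4 = (0.179875·380 + 0.221500·100 + 0.240500·200 + 0.449375·180) / 0.232175 = 219.49 / 0.232175 ≈ 945.36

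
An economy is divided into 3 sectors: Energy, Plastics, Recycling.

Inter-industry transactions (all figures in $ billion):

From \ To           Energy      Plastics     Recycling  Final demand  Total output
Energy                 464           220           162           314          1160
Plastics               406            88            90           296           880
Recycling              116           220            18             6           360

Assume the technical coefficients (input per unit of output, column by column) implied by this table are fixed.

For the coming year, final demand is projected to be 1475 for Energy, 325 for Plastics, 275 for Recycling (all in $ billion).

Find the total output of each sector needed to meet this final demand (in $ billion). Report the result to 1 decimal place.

x_E = 4608.2, x_P = 2555.1, x_R = 1446.9

Technical coefficients a_ij = z_ij / X_j:
  a_EE = 464/1160 = 0.40, a_PE = 406/1160 = 0.35, a_RE = 116/1160 = 0.10
  a_EP = 220/880 = 0.25, a_PP = 88/880 = 0.10, a_RP = 220/880 = 0.25
  a_ER = 162/360 = 0.45, a_PR = 90/360 = 0.25, a_RR = 18/360 = 0.05
I − A =
  [   0.60    -0.25    -0.45]
  [  -0.35     0.90    -0.25]
  [  -0.10    -0.25     0.95]
Cofactors of I−A, C_ij = (−1)^(i+j)·(minor ij) (rows/columns in the sector order above):
  C_11 = (0.90)(0.95) − (-0.25)(-0.25) = 0.7925
  C_12 = −[(-0.35)(0.95) − (-0.25)(-0.10)] = 0.3575
  C_13 = (-0.35)(-0.25) − (0.90)(-0.10) = 0.1775
  C_21 = −[(-0.25)(0.95) − (-0.45)(-0.25)] = 0.3500
  C_22 = (0.60)(0.95) − (-0.45)(-0.10) = 0.5250
  C_23 = −[(0.60)(-0.25) − (-0.25)(-0.10)] = 0.1750
  C_31 = (-0.25)(-0.25) − (-0.45)(0.90) = 0.4675
  C_32 = −[(0.60)(-0.25) − (-0.45)(-0.35)] = 0.3075
  C_33 = (0.60)(0.90) − (-0.25)(-0.35) = 0.4525
det(I−A) = Σ_j (I−A)_1j·C_1j = (0.60)(0.7925) + (-0.25)(0.3575) + (-0.45)(0.1775) = 0.30625
adj(I−A) = Cᵀ =
  [ 0.7925   0.3500   0.4675]
  [ 0.3575   0.5250   0.3075]
  [ 0.1775   0.1750   0.4525]
(I − A)⁻¹ = adj(I−A) / det(I−A) ≈
  [   2.5878     1.1429     1.5265]
  [   1.1673     1.7143     1.0041]
  [   0.5796     0.5714     1.4776]
x = (I − A)⁻¹ d = adj(I−A)·d / det(I−A), with det(I−A) = 0.30625:
  x_E = (0.7925·1475 + 0.3500·325 + 0.4675·275) / 0.30625 = 1411.25 / 0.30625 ≈ 4608.2
  x_P = (0.3575·1475 + 0.5250·325 + 0.3075·275) / 0.30625 = 782.50 / 0.30625 ≈ 2555.1
  x_R = (0.1775·1475 + 0.1750·325 + 0.4525·275) / 0.30625 = 443.125 / 0.30625 ≈ 1446.9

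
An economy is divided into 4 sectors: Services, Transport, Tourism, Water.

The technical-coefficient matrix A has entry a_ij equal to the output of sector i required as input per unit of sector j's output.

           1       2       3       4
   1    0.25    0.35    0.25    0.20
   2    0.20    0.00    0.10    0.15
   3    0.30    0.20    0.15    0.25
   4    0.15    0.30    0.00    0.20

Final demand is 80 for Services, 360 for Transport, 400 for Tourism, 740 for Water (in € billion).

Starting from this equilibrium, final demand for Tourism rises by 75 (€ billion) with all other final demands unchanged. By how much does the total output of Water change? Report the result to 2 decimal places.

Δx_4 = 21.20

I − A =
  [   0.75    -0.35    -0.25    -0.20]
  [  -0.20     1.00    -0.10    -0.15]
  [  -0.30    -0.20     0.85    -0.25]
  [  -0.15    -0.30     0.00     0.80]
Compute the cofactors C_ij = (−1)^(i+j)·(3×3 minor ij) of I−A; the adjugate is their transpose:
adj(I−A) = Cᵀ =
  [ 0.618250   0.347750   0.222750   0.289375]
  [ 0.182875   0.415125   0.102625   0.155625]
  [ 0.315500   0.285375   0.460375   0.276250]
  [ 0.184500   0.220875   0.080250   0.467500]
det(I−A) = Σ_j (I−A)_1j·C_1j = (0.75)(0.618250) + (-0.35)(0.182875) + (-0.25)(0.315500) + (-0.20)(0.184500) = 0.28390625
(I − A)⁻¹ = adj(I−A) / det(I−A) ≈
  [   2.1777     1.2249     0.7846     1.0193]
  [   0.6441     1.4622     0.3615     0.5482]
  [   1.1113     1.0052     1.6216     0.9730]
  [   0.6499     0.7780     0.2827     1.6467]
Δx = (I − A)⁻¹ Δd with Δd having +75 in the Tourism component and 0 elsewhere.
So Δx_4 = L_43 · (+75), where L_43 = adj(I−A)_43 / det(I−A) = 0.080250 / 0.28390625.
Δx_4 = 0.080250 × (+75) / 0.28390625 = 6.01875 / 0.28390625 ≈ 21.20.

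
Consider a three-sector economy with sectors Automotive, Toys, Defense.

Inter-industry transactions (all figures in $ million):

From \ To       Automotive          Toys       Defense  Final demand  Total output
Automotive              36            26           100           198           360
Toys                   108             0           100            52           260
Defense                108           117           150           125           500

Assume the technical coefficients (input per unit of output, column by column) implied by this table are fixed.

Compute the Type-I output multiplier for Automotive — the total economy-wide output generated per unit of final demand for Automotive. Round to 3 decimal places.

m_1 = 3.023

Technical coefficients a_ij = z_ij / X_j:
  a_11 = 36/360 = 0.10, a_21 = 108/360 = 0.30, a_31 = 108/360 = 0.30
  a_12 = 26/260 = 0.10, a_22 = 0/260 = 0.00, a_32 = 117/260 = 0.45
  a_13 = 100/500 = 0.20, a_23 = 100/500 = 0.20, a_33 = 150/500 = 0.30
I − A =
  [   0.90    -0.10    -0.20]
  [  -0.30     1.00    -0.20]
  [  -0.30    -0.45     0.70]
Cofactors of I−A, C_ij = (−1)^(i+j)·(minor ij) (rows/columns in the sector order above):
  C_11 = (1.00)(0.70) − (-0.20)(-0.45) = 0.6100
  C_12 = −[(-0.30)(0.70) − (-0.20)(-0.30)] = 0.2700
  C_13 = (-0.30)(-0.45) − (1.00)(-0.30) = 0.4350
  C_21 = −[(-0.10)(0.70) − (-0.20)(-0.45)] = 0.1600
  C_22 = (0.90)(0.70) − (-0.20)(-0.30) = 0.5700
  C_23 = −[(0.90)(-0.45) − (-0.10)(-0.30)] = 0.4350
  C_31 = (-0.10)(-0.20) − (-0.20)(1.00) = 0.2200
  C_32 = −[(0.90)(-0.20) − (-0.20)(-0.30)] = 0.2400
  C_33 = (0.90)(1.00) − (-0.10)(-0.30) = 0.8700
det(I−A) = Σ_j (I−A)_1j·C_1j = (0.90)(0.6100) + (-0.10)(0.2700) + (-0.20)(0.4350) = 0.4350
adj(I−A) = Cᵀ =
  [ 0.6100   0.1600   0.2200]
  [ 0.2700   0.5700   0.2400]
  [ 0.4350   0.4350   0.8700]
(I − A)⁻¹ = adj(I−A) / det(I−A) ≈
  [   1.4023     0.3678     0.5057]
  [   0.6207     1.3103     0.5517]
  [   1.0000     1.0000     2.0000]
The output multiplier for sector j is the column-j sum of the Leontief inverse (I − A)⁻¹ = adj(I−A) / det(I−A).
Column 1 of adj(I−A): (0.6100, 0.2700, 0.4350); det(I−A) = 0.4350.
m_1 = (0.6100 + 0.2700 + 0.4350) / 0.4350 = 1.315 / 0.4350 ≈ 3.023.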